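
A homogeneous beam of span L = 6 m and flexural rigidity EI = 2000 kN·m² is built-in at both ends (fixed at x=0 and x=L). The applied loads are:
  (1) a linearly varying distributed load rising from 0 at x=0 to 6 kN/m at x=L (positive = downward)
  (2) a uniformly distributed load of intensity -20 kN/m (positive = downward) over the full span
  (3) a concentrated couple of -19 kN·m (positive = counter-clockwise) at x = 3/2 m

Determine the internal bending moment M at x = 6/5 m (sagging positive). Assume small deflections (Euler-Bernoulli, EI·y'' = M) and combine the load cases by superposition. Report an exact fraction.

M(6/5) = -12891/2000 kN·m

Load 1 — triangular load w₀=6 kN/m (0→w₀ over full span):
  M_1 = 3w₀Lx/20 - w₀L²/30 - w₀x³/(6L) = 3·6·6·(6/5)/20 - 6·6²/30 - 6·(6/5)³/(6·6) = -126/125 kN·m
Load 2 — uniform load w=-20 kN/m over full span:
  M_2 = wLx/2 - wL²/12 - wx²/2 = (-20)·6·(6/5)/2 - (-20)·6²/12 - (-20)·(6/5)²/2 = 12/5 kN·m
Load 3 — applied couple M₀=-19 kN·m at a=3/2 m (b=L-a=9/2):
  M_3 = R_Ax - M_A  [x≤a] with R_A=-57/16, M_A=57/16 = (-57/16)·(6/5) - (57/16) = -627/80 kN·m
Superposition: M = Σ M_i = -12891/2000 kN·m ≈ -6.445500 kN·m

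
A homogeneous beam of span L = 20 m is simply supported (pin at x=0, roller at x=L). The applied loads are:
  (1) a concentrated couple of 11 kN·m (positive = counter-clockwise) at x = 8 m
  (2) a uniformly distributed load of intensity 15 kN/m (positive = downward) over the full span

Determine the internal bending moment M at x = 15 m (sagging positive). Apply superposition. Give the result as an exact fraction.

M(15) = 2239/4 kN·m

Load 1 — applied couple M₀=11 kN·m at a=8 m (b=L-a=12):
  M_1 = M₀x/L - M₀  [x>a] = 11·15/20 - 11 = -11/4 kN·m
Load 2 — uniform load w=15 kN/m over full span:
  M_2 = wx(L-x)/2 = 15·15·(20-15)/2 = 1125/2 kN·m
Superposition: M = Σ M_i = 2239/4 kN·m ≈ 559.750000 kN·m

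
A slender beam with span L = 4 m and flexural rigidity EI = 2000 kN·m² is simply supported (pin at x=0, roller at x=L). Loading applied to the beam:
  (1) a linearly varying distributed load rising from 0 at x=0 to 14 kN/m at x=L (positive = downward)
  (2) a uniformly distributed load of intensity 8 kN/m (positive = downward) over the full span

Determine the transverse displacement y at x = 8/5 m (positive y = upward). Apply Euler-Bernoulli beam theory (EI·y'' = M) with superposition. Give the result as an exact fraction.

Load 1 — triangular load w₀=14 kN/m (0→w₀ over full span):
  y_1 = -w₀x(7L⁴-10L²x²+3x⁴)/(360LEI) = -14·(8/5)·(7·4⁴-10·4²·(8/5)²+3·(8/5)⁴)/(360·4·2000) = -63896/5859375 m
Load 2 — uniform load w=8 kN/m over full span:
  y_2 = -wx(L³-2Lx²+x³)/(24EI) = -8·(8/5)·(4³-2·4·(8/5)²+(8/5)³)/(24·2000) = -992/78125 m
Superposition: y = Σ y_i = -138296/5859375 m ≈ -0.023603 m

y(8/5) = -138296/5859375 m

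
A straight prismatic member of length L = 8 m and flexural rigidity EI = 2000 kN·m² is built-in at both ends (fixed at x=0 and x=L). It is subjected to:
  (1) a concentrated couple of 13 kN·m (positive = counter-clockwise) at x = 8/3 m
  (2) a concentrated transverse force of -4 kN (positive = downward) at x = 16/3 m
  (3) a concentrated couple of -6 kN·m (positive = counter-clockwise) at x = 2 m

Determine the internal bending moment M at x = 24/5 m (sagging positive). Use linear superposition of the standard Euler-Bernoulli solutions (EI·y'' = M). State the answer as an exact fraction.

M(24/5) = -4733/1080 kN·m

Load 1 — applied couple M₀=13 kN·m at a=8/3 m (b=L-a=16/3):
  M_1 = R_Ax - M_A - M₀  [x>a] with R_A=13/6, M_A=0 = (13/6)·(24/5) - 0 - 13 = -13/5 kN·m
Load 2 — point force P=-4 kN at a=16/3 m (b=L-a=8/3):
  M_2 = Pb²(3a+b)x/L³ - Pab²/L²  [x≤a] = (-4)·(8/3)²·(3·(16/3)+(8/3))·(24/5)/8³ - (-4)·(16/3)·(8/3)²/8² = -352/135 kN·m
Load 3 — applied couple M₀=-6 kN·m at a=2 m (b=L-a=6):
  M_3 = R_Ax - M_A - M₀  [x>a] with R_A=-27/32, M_A=9/8 = (-27/32)·(24/5) - (9/8) - (-6) = 33/40 kN·m
Superposition: M = Σ M_i = -4733/1080 kN·m ≈ -4.382407 kN·m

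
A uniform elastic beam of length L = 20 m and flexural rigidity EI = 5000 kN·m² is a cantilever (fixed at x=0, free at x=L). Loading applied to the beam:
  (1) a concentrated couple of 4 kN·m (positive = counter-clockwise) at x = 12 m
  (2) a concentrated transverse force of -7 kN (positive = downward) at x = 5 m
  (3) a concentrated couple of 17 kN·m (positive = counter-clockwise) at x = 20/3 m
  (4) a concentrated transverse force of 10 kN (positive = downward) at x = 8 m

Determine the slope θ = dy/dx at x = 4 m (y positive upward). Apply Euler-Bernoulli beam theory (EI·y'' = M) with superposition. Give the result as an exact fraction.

Load 1 — applied couple M₀=4 kN·m at a=12 m (b=L-a=8):
  θ_1 = M₀x/EI  [x≤a] = 4·4/5000 = 2/625 rad
Load 2 — point force P=-7 kN at a=5 m (b=L-a=15):
  θ_2 = -Px(2a-x)/(2EI)  [x≤a] = -(-7)·4·(2·5-4)/(2·5000) = 21/1250 rad
Load 3 — applied couple M₀=17 kN·m at a=20/3 m (b=L-a=40/3):
  θ_3 = M₀x/EI  [x≤a] = 17·4/5000 = 17/1250 rad
Load 4 — point force P=10 kN at a=8 m (b=L-a=12):
  θ_4 = -Px(2a-x)/(2EI)  [x≤a] = -10·4·(2·8-4)/(2·5000) = -6/125 rad
Superposition: θ = Σ θ_i = -9/625 rad ≈ -0.014400 rad

θ(4) = -9/625 rad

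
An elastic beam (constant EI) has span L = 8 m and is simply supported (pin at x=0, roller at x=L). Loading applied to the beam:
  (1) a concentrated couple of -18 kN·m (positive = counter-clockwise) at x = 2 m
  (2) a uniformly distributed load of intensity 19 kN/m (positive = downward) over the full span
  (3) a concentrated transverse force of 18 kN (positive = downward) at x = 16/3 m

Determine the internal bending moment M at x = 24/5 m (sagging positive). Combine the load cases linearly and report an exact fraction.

M(24/5) = 4548/25 kN·m

Load 1 — applied couple M₀=-18 kN·m at a=2 m (b=L-a=6):
  M_1 = M₀x/L - M₀  [x>a] = (-18)·(24/5)/8 - (-18) = 36/5 kN·m
Load 2 — uniform load w=19 kN/m over full span:
  M_2 = wx(L-x)/2 = 19·(24/5)·(8-(24/5))/2 = 3648/25 kN·m
Load 3 — point force P=18 kN at a=16/3 m (b=L-a=8/3):
  M_3 = Pbx/L  [x≤a] = 18·(8/3)·(24/5)/8 = 144/5 kN·m
Superposition: M = Σ M_i = 4548/25 kN·m ≈ 181.920000 kN·m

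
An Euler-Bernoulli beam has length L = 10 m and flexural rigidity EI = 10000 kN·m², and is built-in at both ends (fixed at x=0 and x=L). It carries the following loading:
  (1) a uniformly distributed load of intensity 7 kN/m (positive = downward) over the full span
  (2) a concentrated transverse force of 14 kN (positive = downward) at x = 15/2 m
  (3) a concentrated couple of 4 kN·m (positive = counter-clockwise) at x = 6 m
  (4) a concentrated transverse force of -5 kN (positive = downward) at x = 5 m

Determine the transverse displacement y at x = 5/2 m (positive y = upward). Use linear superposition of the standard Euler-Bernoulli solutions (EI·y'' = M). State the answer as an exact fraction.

Load 1 — uniform load w=7 kN/m over full span:
  y_1 = -wx²(L-x)²/(24EI) = -7·(5/2)²·(10-(5/2))²/(24·10000) = -21/2048 m
Load 2 — point force P=14 kN at a=15/2 m (b=L-a=5/2):
  y_2 = -Pb²x²(3aL-(3a+b)x)/(6L³EI)  [x≤a] = -14·(5/2)²·(5/2)²·(3·(15/2)·10-(3·(15/2)+(5/2))·(5/2))/(6·10³·10000) = -91/61440 m
Load 3 — applied couple M₀=4 kN·m at a=6 m (b=L-a=4):
  y_3 = (R_Ax³/6 - M_Ax²/2)/EI  [x≤a] with R_A=72/125, M_A=32/25 = ((72/125)·(5/2)³/6 - (32/25)·(5/2)²/2)/10000 = -1/4000 m
Load 4 — point force P=-5 kN at a=5 m (b=L-a=5):
  y_4 = -Pb²x²(3aL-(3a+b)x)/(6L³EI)  [x≤a] = -(-5)·5²·(5/2)²·(3·5·10-(3·5+5)·(5/2))/(6·10³·10000) = 1/768 m
Superposition: y = Σ y_i = -16409/1536000 m ≈ -0.010683 m

y(5/2) = -16409/1536000 m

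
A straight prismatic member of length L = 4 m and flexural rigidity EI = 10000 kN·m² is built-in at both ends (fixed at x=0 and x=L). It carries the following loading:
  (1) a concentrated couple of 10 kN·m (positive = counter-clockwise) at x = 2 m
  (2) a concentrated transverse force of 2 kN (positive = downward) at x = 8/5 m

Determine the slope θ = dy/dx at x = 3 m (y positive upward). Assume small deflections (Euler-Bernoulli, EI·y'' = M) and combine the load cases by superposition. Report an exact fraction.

Load 1 — applied couple M₀=10 kN·m at a=2 m (b=L-a=2):
  θ_1 = (R_Ax²/2 - M_Ax - M₀(x-a))/EI  [x>a] with R_A=15/4, M_A=5/2 = ((15/4)·3²/2 - (5/2)·3 - 10·(3-2))/10000 = -1/16000 rad
Load 2 — point force P=2 kN at a=8/5 m (b=L-a=12/5):
  θ_2 = Pa²(L-x)(2bL-(3b+a)(L-x))/(2L³EI)  [x>a] = 2·(8/5)²·(4-3)·(2·(12/5)·4-(3·(12/5)+(8/5))·(4-3))/(2·4³·10000) = 13/312500 rad
Superposition: θ = Σ θ_i = -209/10000000 rad ≈ -0.000021 rad

θ(3) = -209/10000000 rad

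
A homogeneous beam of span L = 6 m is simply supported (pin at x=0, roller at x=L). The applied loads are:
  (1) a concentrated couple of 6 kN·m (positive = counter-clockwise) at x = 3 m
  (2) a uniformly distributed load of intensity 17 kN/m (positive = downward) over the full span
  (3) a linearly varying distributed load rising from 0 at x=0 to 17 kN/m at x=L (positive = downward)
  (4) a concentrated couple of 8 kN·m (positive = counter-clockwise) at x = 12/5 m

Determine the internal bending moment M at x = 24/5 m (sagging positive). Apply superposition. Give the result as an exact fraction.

M(24/5) = 9442/125 kN·m

Load 1 — applied couple M₀=6 kN·m at a=3 m (b=L-a=3):
  M_1 = M₀x/L - M₀  [x>a] = 6·(24/5)/6 - 6 = -6/5 kN·m
Load 2 — uniform load w=17 kN/m over full span:
  M_2 = wx(L-x)/2 = 17·(24/5)·(6-(24/5))/2 = 1224/25 kN·m
Load 3 — triangular load w₀=17 kN/m (0→w₀ over full span):
  M_3 = w₀Lx/6 - w₀x³/(6L) = 17·6·(24/5)/6 - 17·(24/5)³/(6·6) = 3672/125 kN·m
Load 4 — applied couple M₀=8 kN·m at a=12/5 m (b=L-a=18/5):
  M_4 = M₀x/L - M₀  [x>a] = 8·(24/5)/6 - 8 = -8/5 kN·m
Superposition: M = Σ M_i = 9442/125 kN·m ≈ 75.536000 kN·m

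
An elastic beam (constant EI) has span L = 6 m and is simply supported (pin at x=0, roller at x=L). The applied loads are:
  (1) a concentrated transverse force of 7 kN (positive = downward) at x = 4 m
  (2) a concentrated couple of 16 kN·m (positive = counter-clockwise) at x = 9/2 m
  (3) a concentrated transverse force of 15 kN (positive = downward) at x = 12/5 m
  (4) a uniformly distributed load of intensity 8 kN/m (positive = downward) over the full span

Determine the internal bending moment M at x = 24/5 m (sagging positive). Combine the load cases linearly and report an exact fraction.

M(24/5) = 816/25 kN·m

Load 1 — point force P=7 kN at a=4 m (b=L-a=2):
  M_1 = Pa(L-x)/L  [x>a] = 7·4·(6-(24/5))/6 = 28/5 kN·m
Load 2 — applied couple M₀=16 kN·m at a=9/2 m (b=L-a=3/2):
  M_2 = M₀x/L - M₀  [x>a] = 16·(24/5)/6 - 16 = -16/5 kN·m
Load 3 — point force P=15 kN at a=12/5 m (b=L-a=18/5):
  M_3 = Pa(L-x)/L  [x>a] = 15·(12/5)·(6-(24/5))/6 = 36/5 kN·m
Load 4 — uniform load w=8 kN/m over full span:
  M_4 = wx(L-x)/2 = 8·(24/5)·(6-(24/5))/2 = 576/25 kN·m
Superposition: M = Σ M_i = 816/25 kN·m ≈ 32.640000 kN·m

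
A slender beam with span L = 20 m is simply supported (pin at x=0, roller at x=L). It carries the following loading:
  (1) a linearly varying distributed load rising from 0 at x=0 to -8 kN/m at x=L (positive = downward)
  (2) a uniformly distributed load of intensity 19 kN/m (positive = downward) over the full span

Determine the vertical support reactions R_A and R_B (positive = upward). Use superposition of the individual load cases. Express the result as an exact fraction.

R_A = 490/3 kN, R_B = 410/3 kN

Load 1 — triangular load w₀=-8 kN/m (0→w₀ over full span):
  R_A = w₀L/6 = (-8)·20/6 = -80/3 kN
  R_B = w₀L/3 = (-8)·20/3 = -160/3 kN
Load 2 — uniform load w=19 kN/m over full span:
  R_A = wL/2 = 19·20/2 = 190 kN
  R_B = wL/2 = 19·20/2 = 190 kN
Superposition: R_A = 490/3 kN, R_B = 410/3 kN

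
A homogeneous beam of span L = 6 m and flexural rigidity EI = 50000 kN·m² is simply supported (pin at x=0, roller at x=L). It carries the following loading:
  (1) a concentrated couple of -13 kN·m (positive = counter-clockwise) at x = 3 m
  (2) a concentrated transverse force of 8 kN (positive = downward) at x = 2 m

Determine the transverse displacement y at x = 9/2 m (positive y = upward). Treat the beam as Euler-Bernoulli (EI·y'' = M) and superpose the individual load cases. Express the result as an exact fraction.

Load 1 — applied couple M₀=-13 kN·m at a=3 m (b=L-a=3):
  y_1 = (M₀x³/(6L)-M₀(x-a)²/2+C₁x)/EI  [x>a] with C₁=M₀(3b²-L²)/(6L)=13/4 = ((-13)·(9/2)³/(6·6)-(-13)·((9/2)-3)²/2+(13/4)·(9/2))/50000 = -117/1600000 m
Load 2 — point force P=8 kN at a=2 m (b=L-a=4):
  y_2 = -Pa(L-x)(2Lx-a²-x²)/(6LEI)  [x>a] = -8·2·(6-(9/2))·(2·6·(9/2)-2²-(9/2)²)/(6·6·50000) = -119/300000 m
Superposition: y = Σ y_i = -451/960000 m ≈ -0.000470 m

y(9/2) = -451/960000 m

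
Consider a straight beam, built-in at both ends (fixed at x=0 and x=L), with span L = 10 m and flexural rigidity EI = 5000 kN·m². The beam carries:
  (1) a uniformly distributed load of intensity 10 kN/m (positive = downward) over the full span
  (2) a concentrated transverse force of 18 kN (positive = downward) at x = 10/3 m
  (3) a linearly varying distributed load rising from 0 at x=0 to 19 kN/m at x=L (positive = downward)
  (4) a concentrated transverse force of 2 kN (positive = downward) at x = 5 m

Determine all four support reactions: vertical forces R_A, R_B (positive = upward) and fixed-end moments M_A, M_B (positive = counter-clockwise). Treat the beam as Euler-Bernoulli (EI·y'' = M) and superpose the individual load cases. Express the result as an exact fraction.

R_A = 557/6 kN, M_A = 1055/6 kN·m, R_B = 733/6 kN, M_B = -1165/6 kN·m

Load 1 — uniform load w=10 kN/m over full span:
  R_A = wL/2 = 10·10/2 = 50 kN
  M_A = wL²/12 = 10·10²/12 = 250/3 kN·m
  R_B = wL/2 = 10·10/2 = 50 kN
  M_B = -wL²/12 = -10·10²/12 = -250/3 kN·m
Load 2 — point force P=18 kN at a=10/3 m (b=L-a=20/3):
  R_A = Pb²(3a+b)/L³ = 18·(20/3)²·(3·(10/3)+(20/3))/10³ = 40/3 kN
  M_A = Pab²/L² = 18·(10/3)·(20/3)²/10² = 80/3 kN·m
  R_B = Pa²(a+3b)/L³ = 18·(10/3)²·((10/3)+3·(20/3))/10³ = 14/3 kN
  M_B = -Pa²b/L² = -18·(10/3)²·(20/3)/10² = -40/3 kN·m
Load 3 — triangular load w₀=19 kN/m (0→w₀ over full span):
  R_A = 3w₀L/20 = 3·19·10/20 = 57/2 kN
  M_A = w₀L²/30 = 19·10²/30 = 190/3 kN·m
  R_B = 7w₀L/20 = 7·19·10/20 = 133/2 kN
  M_B = -w₀L²/20 = -19·10²/20 = -95 kN·m
Load 4 — point force P=2 kN at a=5 m (b=L-a=5):
  R_A = Pb²(3a+b)/L³ = 2·5²·(3·5+5)/10³ = 1 kN
  M_A = Pab²/L² = 2·5·5²/10² = 5/2 kN·m
  R_B = Pa²(a+3b)/L³ = 2·5²·(5+3·5)/10³ = 1 kN
  M_B = -Pa²b/L² = -2·5²·5/10² = -5/2 kN·m
Superposition: R_A = 557/6 kN, M_A = 1055/6 kN·m, R_B = 733/6 kN, M_B = -1165/6 kN·m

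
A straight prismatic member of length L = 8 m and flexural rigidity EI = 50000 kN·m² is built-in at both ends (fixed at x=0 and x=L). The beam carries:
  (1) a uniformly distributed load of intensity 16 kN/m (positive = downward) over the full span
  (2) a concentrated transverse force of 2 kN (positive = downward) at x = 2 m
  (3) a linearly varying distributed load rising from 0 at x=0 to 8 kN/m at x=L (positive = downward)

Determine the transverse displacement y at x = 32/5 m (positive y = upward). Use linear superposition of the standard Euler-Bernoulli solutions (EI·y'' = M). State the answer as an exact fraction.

y(32/5) = -176221/97656250 m

Load 1 — uniform load w=16 kN/m over full span:
  y_1 = -wx²(L-x)²/(24EI) = -16·(32/5)²·(8-(32/5))²/(24·50000) = -8192/5859375 m
Load 2 — point force P=2 kN at a=2 m (b=L-a=6):
  y_2 = -Pa²(L-x)²(3bL-(3b+a)(L-x))/(6L³EI)  [x>a] = -2·2²·(8-(32/5))²·(3·6·8-(3·6+2)·(8-(32/5)))/(6·8³·50000) = -7/468750 m
Load 3 — triangular load w₀=8 kN/m (0→w₀ over full span):
  y_3 = -w₀x²(L-x)²(x+2L)/(120LEI) = -8·(32/5)²·(8-(32/5))²·((32/5)+2·8)/(120·8·50000) = -57344/146484375 m
Superposition: y = Σ y_i = -176221/97656250 m ≈ -0.001805 m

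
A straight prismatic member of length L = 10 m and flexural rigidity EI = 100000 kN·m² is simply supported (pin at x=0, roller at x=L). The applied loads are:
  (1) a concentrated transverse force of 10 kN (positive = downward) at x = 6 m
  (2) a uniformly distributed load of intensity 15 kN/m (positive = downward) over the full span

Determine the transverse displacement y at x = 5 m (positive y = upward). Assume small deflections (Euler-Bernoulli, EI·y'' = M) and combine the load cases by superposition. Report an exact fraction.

y(5) = -10319/480000 m

Load 1 — point force P=10 kN at a=6 m (b=L-a=4):
  y_1 = -Pbx(L²-b²-x²)/(6LEI)  [x≤a] = -10·4·5·(10²-4²-5²)/(6·10·100000) = -59/30000 m
Load 2 — uniform load w=15 kN/m over full span:
  y_2 = -wx(L³-2Lx²+x³)/(24EI) = -15·5·(10³-2·10·5²+5³)/(24·100000) = -5/256 m
Superposition: y = Σ y_i = -10319/480000 m ≈ -0.021498 m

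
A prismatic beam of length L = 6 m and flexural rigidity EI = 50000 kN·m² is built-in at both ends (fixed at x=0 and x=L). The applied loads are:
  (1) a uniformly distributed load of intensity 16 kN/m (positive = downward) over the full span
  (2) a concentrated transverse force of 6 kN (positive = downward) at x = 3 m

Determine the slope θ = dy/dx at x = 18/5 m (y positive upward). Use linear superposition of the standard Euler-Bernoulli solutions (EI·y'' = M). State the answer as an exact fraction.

Load 1 — uniform load w=16 kN/m over full span:
  θ_1 = -wx(L-x)(L-2x)/(12EI) = -16·(18/5)·(6-(18/5))·(6-2·(18/5))/(12·50000) = 108/390625 rad
Load 2 — point force P=6 kN at a=3 m (b=L-a=3):
  θ_2 = Pa²(L-x)(2bL-(3b+a)(L-x))/(2L³EI)  [x>a] = 6·3²·(6-(18/5))·(2·3·6-(3·3+3)·(6-(18/5)))/(2·6³·50000) = 27/625000 rad
Superposition: θ = Σ θ_i = 999/3125000 rad ≈ 0.000320 rad

θ(18/5) = 999/3125000 rad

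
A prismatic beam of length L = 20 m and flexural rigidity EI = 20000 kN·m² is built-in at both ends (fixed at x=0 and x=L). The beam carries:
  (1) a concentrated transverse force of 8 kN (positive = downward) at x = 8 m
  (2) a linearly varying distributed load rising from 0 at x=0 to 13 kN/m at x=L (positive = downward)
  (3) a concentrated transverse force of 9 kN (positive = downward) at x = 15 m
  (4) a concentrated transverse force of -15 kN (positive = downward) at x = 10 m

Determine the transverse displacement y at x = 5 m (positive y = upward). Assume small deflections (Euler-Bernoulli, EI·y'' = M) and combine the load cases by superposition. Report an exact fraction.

y(5) = -16829/256000 m

Load 1 — point force P=8 kN at a=8 m (b=L-a=12):
  y_1 = -Pb²x²(3aL-(3a+b)x)/(6L³EI)  [x≤a] = -8·12²·5²·(3·8·20-(3·8+12)·5)/(6·20³·20000) = -9/1000 m
Load 2 — triangular load w₀=13 kN/m (0→w₀ over full span):
  y_2 = -w₀x²(L-x)²(x+2L)/(120LEI) = -13·5²·(20-5)²·(5+2·20)/(120·20·20000) = -351/5120 m
Load 3 — point force P=9 kN at a=15 m (b=L-a=5):
  y_3 = -Pb²x²(3aL-(3a+b)x)/(6L³EI)  [x≤a] = -9·5²·5²·(3·15·20-(3·15+5)·5)/(6·20³·20000) = -39/10240 m
Load 4 — point force P=-15 kN at a=10 m (b=L-a=10):
  y_4 = -Pb²x²(3aL-(3a+b)x)/(6L³EI)  [x≤a] = -(-15)·10²·5²·(3·10·20-(3·10+10)·5)/(6·20³·20000) = 1/64 m
Superposition: y = Σ y_i = -16829/256000 m ≈ -0.065738 m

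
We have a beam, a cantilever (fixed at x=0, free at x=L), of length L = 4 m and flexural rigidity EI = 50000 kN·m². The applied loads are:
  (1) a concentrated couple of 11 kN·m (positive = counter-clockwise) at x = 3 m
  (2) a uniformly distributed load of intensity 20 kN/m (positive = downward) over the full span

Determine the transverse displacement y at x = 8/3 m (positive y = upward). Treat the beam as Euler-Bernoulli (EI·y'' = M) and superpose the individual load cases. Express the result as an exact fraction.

y(8/3) = -4846/759375 m

Load 1 — applied couple M₀=11 kN·m at a=3 m (b=L-a=1):
  y_1 = M₀x²/(2EI)  [x≤a] = 11·(8/3)²/(2·50000) = 22/28125 m
Load 2 — uniform load w=20 kN/m over full span:
  y_2 = -wx²(x²-4Lx+6L²)/(24EI) = -20·(8/3)²·((8/3)²-4·4·(8/3)+6·4²)/(24·50000) = -1088/151875 m
Superposition: y = Σ y_i = -4846/759375 m ≈ -0.006382 m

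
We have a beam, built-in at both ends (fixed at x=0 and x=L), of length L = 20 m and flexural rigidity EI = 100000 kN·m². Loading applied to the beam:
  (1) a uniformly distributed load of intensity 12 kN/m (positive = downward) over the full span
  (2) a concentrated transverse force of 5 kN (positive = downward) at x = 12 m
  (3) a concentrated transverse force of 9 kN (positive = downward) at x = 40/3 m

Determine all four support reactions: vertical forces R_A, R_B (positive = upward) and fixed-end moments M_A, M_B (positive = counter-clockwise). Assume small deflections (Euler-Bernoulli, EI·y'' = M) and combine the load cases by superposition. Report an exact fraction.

R_A = 9307/75 kN, M_A = 6344/15 kN·m, R_B = 9743/75 kN, M_B = -6616/15 kN·m

Load 1 — uniform load w=12 kN/m over full span:
  R_A = wL/2 = 12·20/2 = 120 kN
  M_A = wL²/12 = 12·20²/12 = 400 kN·m
  R_B = wL/2 = 12·20/2 = 120 kN
  M_B = -wL²/12 = -12·20²/12 = -400 kN·m
Load 2 — point force P=5 kN at a=12 m (b=L-a=8):
  R_A = Pb²(3a+b)/L³ = 5·8²·(3·12+8)/20³ = 44/25 kN
  M_A = Pab²/L² = 5·12·8²/20² = 48/5 kN·m
  R_B = Pa²(a+3b)/L³ = 5·12²·(12+3·8)/20³ = 81/25 kN
  M_B = -Pa²b/L² = -5·12²·8/20² = -72/5 kN·m
Load 3 — point force P=9 kN at a=40/3 m (b=L-a=20/3):
  R_A = Pb²(3a+b)/L³ = 9·(20/3)²·(3·(40/3)+(20/3))/20³ = 7/3 kN
  M_A = Pab²/L² = 9·(40/3)·(20/3)²/20² = 40/3 kN·m
  R_B = Pa²(a+3b)/L³ = 9·(40/3)²·((40/3)+3·(20/3))/20³ = 20/3 kN
  M_B = -Pa²b/L² = -9·(40/3)²·(20/3)/20² = -80/3 kN·m
Superposition: R_A = 9307/75 kN, M_A = 6344/15 kN·m, R_B = 9743/75 kN, M_B = -6616/15 kN·m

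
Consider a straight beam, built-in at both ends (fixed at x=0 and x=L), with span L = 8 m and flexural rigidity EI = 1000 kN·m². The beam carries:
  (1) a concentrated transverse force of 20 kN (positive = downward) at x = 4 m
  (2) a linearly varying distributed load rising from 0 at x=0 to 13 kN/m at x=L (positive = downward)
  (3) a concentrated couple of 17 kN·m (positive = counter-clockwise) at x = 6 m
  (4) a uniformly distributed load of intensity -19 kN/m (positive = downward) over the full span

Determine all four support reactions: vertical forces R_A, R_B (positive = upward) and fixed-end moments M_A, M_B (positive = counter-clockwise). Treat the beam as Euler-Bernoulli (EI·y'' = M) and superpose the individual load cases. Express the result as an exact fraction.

Load 1 — point force P=20 kN at a=4 m (b=L-a=4):
  R_A = Pb²(3a+b)/L³ = 20·4²·(3·4+4)/8³ = 10 kN
  M_A = Pab²/L² = 20·4·4²/8² = 20 kN·m
  R_B = Pa²(a+3b)/L³ = 20·4²·(4+3·4)/8³ = 10 kN
  M_B = -Pa²b/L² = -20·4²·4/8² = -20 kN·m
Load 2 — triangular load w₀=13 kN/m (0→w₀ over full span):
  R_A = 3w₀L/20 = 3·13·8/20 = 78/5 kN
  M_A = w₀L²/30 = 13·8²/30 = 416/15 kN·m
  R_B = 7w₀L/20 = 7·13·8/20 = 182/5 kN
  M_B = -w₀L²/20 = -13·8²/20 = -208/5 kN·m
Load 3 — applied couple M₀=17 kN·m at a=6 m (b=L-a=2):
  R_A = 6M₀ab/L³ = 6·17·6·2/8³ = 153/64 kN
  M_A = M₀b(2a-b)/L² = 17·2·(2·6-2)/8² = 85/16 kN·m
  R_B = -6M₀ab/L³ = -6·17·6·2/8³ = -153/64 kN
  M_B = M₀a(2b-a)/L² = 17·6·(2·2-6)/8² = -51/16 kN·m
Load 4 — uniform load w=-19 kN/m over full span:
  R_A = wL/2 = (-19)·8/2 = -76 kN
  M_A = wL²/12 = (-19)·8²/12 = -304/3 kN·m
  R_B = wL/2 = (-19)·8/2 = -76 kN
  M_B = -wL²/12 = -(-19)·8²/12 = 304/3 kN·m
Superposition: R_A = -15363/320 kN, M_A = -3863/80 kN·m, R_B = -10237/320 kN, M_B = 8771/240 kN·m

R_A = -15363/320 kN, M_A = -3863/80 kN·m, R_B = -10237/320 kN, M_B = 8771/240 kN·m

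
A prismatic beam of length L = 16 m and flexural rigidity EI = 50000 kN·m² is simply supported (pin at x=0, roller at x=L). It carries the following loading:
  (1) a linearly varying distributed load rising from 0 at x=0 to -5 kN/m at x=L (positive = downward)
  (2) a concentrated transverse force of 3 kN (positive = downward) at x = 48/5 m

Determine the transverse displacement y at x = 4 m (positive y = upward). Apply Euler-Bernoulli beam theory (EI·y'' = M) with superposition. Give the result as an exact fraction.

y(4) = 60661/2343750 m

Load 1 — triangular load w₀=-5 kN/m (0→w₀ over full span):
  y_1 = -w₀x(7L⁴-10L²x²+3x⁴)/(360LEI) = -(-5)·4·(7·16⁴-10·16²·4²+3·4⁴)/(360·16·50000) = 109/3750 m
Load 2 — point force P=3 kN at a=48/5 m (b=L-a=32/5):
  y_2 = -Pbx(L²-b²-x²)/(6LEI)  [x≤a] = -3·(32/5)·4·(16²-(32/5)²-4²)/(6·16·50000) = -1244/390625 m
Superposition: y = Σ y_i = 60661/2343750 m ≈ 0.025882 m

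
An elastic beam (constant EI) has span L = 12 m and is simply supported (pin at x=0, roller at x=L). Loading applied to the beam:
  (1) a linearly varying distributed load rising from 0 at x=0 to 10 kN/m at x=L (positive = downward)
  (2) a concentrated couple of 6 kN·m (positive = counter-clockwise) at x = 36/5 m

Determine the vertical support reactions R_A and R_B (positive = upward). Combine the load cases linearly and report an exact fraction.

R_A = 41/2 kN, R_B = 79/2 kN

Load 1 — triangular load w₀=10 kN/m (0→w₀ over full span):
  R_A = w₀L/6 = 10·12/6 = 20 kN
  R_B = w₀L/3 = 10·12/3 = 40 kN
Load 2 — applied couple M₀=6 kN·m at a=36/5 m (b=L-a=24/5):
  R_A = M₀/L = 6/12 = 1/2 kN
  R_B = -M₀/L = -6/12 = -1/2 kN
Superposition: R_A = 41/2 kN, R_B = 79/2 kN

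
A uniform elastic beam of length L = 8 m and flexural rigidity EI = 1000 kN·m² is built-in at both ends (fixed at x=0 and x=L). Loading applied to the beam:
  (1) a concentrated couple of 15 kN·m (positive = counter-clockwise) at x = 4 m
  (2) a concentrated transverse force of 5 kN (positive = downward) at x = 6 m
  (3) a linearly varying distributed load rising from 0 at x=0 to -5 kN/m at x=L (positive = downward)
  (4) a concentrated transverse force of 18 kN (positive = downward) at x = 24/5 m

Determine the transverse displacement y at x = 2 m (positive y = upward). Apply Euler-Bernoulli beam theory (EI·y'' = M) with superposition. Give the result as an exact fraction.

y(2) = -1459/120000 m

Load 1 — applied couple M₀=15 kN·m at a=4 m (b=L-a=4):
  y_1 = (R_Ax³/6 - M_Ax²/2)/EI  [x≤a] with R_A=45/16, M_A=15/4 = ((45/16)·2³/6 - (15/4)·2²/2)/1000 = -3/800 m
Load 2 — point force P=5 kN at a=6 m (b=L-a=2):
  y_2 = -Pb²x²(3aL-(3a+b)x)/(6L³EI)  [x≤a] = -5·2²·2²·(3·6·8-(3·6+2)·2)/(6·8³·1000) = -13/4800 m
Load 3 — triangular load w₀=-5 kN/m (0→w₀ over full span):
  y_3 = -w₀x²(L-x)²(x+2L)/(120LEI) = -(-5)·2²·(8-2)²·(2+2·8)/(120·8·1000) = 27/2000 m
Load 4 — point force P=18 kN at a=24/5 m (b=L-a=16/5):
  y_4 = -Pb²x²(3aL-(3a+b)x)/(6L³EI)  [x≤a] = -18·(16/5)²·2²·(3·(24/5)·8-(3·(24/5)+(16/5))·2)/(6·8³·1000) = -12/625 m
Superposition: y = Σ y_i = -1459/120000 m ≈ -0.012158 m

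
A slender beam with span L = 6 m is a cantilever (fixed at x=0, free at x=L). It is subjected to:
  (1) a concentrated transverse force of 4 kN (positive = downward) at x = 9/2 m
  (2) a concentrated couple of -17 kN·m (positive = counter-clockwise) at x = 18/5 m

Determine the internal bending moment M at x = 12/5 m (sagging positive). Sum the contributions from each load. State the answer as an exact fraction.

Load 1 — point force P=4 kN at a=9/2 m (b=L-a=3/2):
  M_1 = -P(a-x)  [x≤a] = -4·((9/2)-(12/5)) = -42/5 kN·m
Load 2 — applied couple M₀=-17 kN·m at a=18/5 m (b=L-a=12/5):
  M_2 = M₀  [x≤a] = (-17) = -17 kN·m
Superposition: M = Σ M_i = -127/5 kN·m ≈ -25.400000 kN·m

M(12/5) = -127/5 kN·m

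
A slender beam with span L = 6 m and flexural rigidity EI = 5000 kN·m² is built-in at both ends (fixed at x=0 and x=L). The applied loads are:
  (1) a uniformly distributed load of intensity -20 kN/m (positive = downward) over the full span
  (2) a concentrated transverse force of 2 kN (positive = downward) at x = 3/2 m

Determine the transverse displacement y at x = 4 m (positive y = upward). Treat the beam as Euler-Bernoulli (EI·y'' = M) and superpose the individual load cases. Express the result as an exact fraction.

Load 1 — uniform load w=-20 kN/m over full span:
  y_1 = -wx²(L-x)²/(24EI) = -(-20)·4²·(6-4)²/(24·5000) = 4/375 m
Load 2 — point force P=2 kN at a=3/2 m (b=L-a=9/2):
  y_2 = -Pa²(L-x)²(3bL-(3b+a)(L-x))/(6L³EI)  [x>a] = -2·(3/2)²·(6-4)²·(3·(9/2)·6-(3·(9/2)+(3/2))·(6-4))/(6·6³·5000) = -17/120000 m
Superposition: y = Σ y_i = 421/40000 m ≈ 0.010525 m

y(4) = 421/40000 m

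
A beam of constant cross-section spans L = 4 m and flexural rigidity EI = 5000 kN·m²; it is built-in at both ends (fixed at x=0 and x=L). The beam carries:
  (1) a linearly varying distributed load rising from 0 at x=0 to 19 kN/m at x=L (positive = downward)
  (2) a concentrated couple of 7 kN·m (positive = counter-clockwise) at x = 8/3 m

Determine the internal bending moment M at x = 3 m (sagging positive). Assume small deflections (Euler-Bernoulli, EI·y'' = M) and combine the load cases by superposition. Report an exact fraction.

Load 1 — triangular load w₀=19 kN/m (0→w₀ over full span):
  M_1 = 3w₀Lx/20 - w₀L²/30 - w₀x³/(6L) = 3·19·4·3/20 - 19·4²/30 - 19·3³/(6·4) = 323/120 kN·m
Load 2 — applied couple M₀=7 kN·m at a=8/3 m (b=L-a=4/3):
  M_2 = R_Ax - M_A - M₀  [x>a] with R_A=7/3, M_A=7/3 = (7/3)·3 - (7/3) - 7 = -7/3 kN·m
Superposition: M = Σ M_i = 43/120 kN·m ≈ 0.358333 kN·m

M(3) = 43/120 kN·m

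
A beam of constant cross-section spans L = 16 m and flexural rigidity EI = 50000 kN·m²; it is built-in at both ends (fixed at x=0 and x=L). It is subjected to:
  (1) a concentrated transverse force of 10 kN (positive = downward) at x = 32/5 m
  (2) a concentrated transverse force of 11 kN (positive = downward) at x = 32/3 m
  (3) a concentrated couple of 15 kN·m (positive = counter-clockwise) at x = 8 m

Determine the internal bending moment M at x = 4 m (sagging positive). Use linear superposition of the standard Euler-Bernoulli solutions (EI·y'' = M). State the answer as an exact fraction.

M(4) = 16877/5400 kN·m

Load 1 — point force P=10 kN at a=32/5 m (b=L-a=48/5):
  M_1 = Pb²(3a+b)x/L³ - Pab²/L²  [x≤a] = 10·(48/5)²·(3·(32/5)+(48/5))·4/16³ - 10·(32/5)·(48/5)²/16² = 72/25 kN·m
Load 2 — point force P=11 kN at a=32/3 m (b=L-a=16/3):
  M_2 = Pb²(3a+b)x/L³ - Pab²/L²  [x≤a] = 11·(16/3)²·(3·(32/3)+(16/3))·4/16³ - 11·(32/3)·(16/3)²/16² = -44/27 kN·m
Load 3 — applied couple M₀=15 kN·m at a=8 m (b=L-a=8):
  M_3 = R_Ax - M_A  [x≤a] with R_A=45/32, M_A=15/4 = (45/32)·4 - (15/4) = 15/8 kN·m
Superposition: M = Σ M_i = 16877/5400 kN·m ≈ 3.125370 kN·m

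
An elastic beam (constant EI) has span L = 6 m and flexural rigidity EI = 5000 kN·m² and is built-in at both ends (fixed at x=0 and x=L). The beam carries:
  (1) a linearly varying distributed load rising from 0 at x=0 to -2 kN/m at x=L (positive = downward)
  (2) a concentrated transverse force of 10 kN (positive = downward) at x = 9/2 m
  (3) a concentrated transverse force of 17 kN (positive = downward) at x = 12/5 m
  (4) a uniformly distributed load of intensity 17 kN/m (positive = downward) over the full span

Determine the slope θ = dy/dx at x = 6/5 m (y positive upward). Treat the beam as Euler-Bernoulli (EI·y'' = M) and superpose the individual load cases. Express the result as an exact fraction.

θ(6/5) = -496341/62500000 rad

Load 1 — triangular load w₀=-2 kN/m (0→w₀ over full span):
  θ_1 = -w₀(2x(L-x)(L-2x)(x+2L)+x²(L-x)²)/(120LEI) = -(-2)·(2·(6/5)·(6-(6/5))·(6-2·(6/5))·((6/5)+2·6)+(6/5)²·(6-(6/5))²)/(120·6·5000) = 126/390625 rad
Load 2 — point force P=10 kN at a=9/2 m (b=L-a=3/2):
  θ_2 = -Pb²x(2aL-(3a+b)x)/(2L³EI)  [x≤a] = -10·(3/2)²·(6/5)·(2·(9/2)·6-(3·(9/2)+(3/2))·(6/5))/(2·6³·5000) = -9/20000 rad
Load 3 — point force P=17 kN at a=12/5 m (b=L-a=18/5):
  θ_3 = -Pb²x(2aL-(3a+b)x)/(2L³EI)  [x≤a] = -17·(18/5)²·(6/5)·(2·(12/5)·6-(3·(12/5)+(18/5))·(6/5))/(2·6³·5000) = -15147/7812500 rad
Load 4 — uniform load w=17 kN/m over full span:
  θ_4 = -wx(L-x)(L-2x)/(12EI) = -17·(6/5)·(6-(6/5))·(6-2·(6/5))/(12·5000) = -459/78125 rad
Superposition: θ = Σ θ_i = -496341/62500000 rad ≈ -0.007941 rad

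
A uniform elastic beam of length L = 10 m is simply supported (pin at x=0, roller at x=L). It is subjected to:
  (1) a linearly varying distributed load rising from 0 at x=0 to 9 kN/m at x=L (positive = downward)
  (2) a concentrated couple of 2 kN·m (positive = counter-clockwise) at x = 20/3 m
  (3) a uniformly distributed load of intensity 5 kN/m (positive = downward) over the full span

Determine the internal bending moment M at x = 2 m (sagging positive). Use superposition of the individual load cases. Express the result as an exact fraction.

Load 1 — triangular load w₀=9 kN/m (0→w₀ over full span):
  M_1 = w₀Lx/6 - w₀x³/(6L) = 9·10·2/6 - 9·2³/(6·10) = 144/5 kN·m
Load 2 — applied couple M₀=2 kN·m at a=20/3 m (b=L-a=10/3):
  M_2 = M₀x/L  [x≤a] = 2·2/10 = 2/5 kN·m
Load 3 — uniform load w=5 kN/m over full span:
  M_3 = wx(L-x)/2 = 5·2·(10-2)/2 = 40 kN·m
Superposition: M = Σ M_i = 346/5 kN·m ≈ 69.200000 kN·m

M(2) = 346/5 kN·m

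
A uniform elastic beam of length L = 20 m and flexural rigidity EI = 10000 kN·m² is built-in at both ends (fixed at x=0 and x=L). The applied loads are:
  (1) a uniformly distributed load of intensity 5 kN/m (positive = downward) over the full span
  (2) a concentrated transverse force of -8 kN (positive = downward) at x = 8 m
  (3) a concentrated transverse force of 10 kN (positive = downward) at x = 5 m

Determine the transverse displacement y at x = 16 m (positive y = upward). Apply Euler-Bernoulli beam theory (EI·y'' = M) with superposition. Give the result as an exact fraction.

y(16) = -102353/1250000 m

Load 1 — uniform load w=5 kN/m over full span:
  y_1 = -wx²(L-x)²/(24EI) = -5·16²·(20-16)²/(24·10000) = -32/375 m
Load 2 — point force P=-8 kN at a=8 m (b=L-a=12):
  y_2 = -Pa²(L-x)²(3bL-(3b+a)(L-x))/(6L³EI)  [x>a] = -(-8)·8²·(20-16)²·(3·12·20-(3·12+8)·(20-16))/(6·20³·10000) = 2176/234375 m
Load 3 — point force P=10 kN at a=5 m (b=L-a=15):
  y_3 = -Pa²(L-x)²(3bL-(3b+a)(L-x))/(6L³EI)  [x>a] = -10·5²·(20-16)²·(3·15·20-(3·15+5)·(20-16))/(6·20³·10000) = -7/1200 m
Superposition: y = Σ y_i = -102353/1250000 m ≈ -0.081882 m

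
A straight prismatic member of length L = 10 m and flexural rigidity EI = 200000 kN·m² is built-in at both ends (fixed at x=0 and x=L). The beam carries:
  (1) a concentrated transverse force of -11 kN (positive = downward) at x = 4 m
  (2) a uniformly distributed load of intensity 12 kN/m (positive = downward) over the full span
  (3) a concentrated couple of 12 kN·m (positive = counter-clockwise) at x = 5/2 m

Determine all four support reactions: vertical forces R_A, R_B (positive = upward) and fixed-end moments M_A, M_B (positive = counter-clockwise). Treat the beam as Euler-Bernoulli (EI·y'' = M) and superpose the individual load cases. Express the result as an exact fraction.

R_A = 27111/500 kN, M_A = 8191/100 kN·m, R_B = 27389/500 kN, M_B = -8569/100 kN·m

Load 1 — point force P=-11 kN at a=4 m (b=L-a=6):
  R_A = Pb²(3a+b)/L³ = (-11)·6²·(3·4+6)/10³ = -891/125 kN
  M_A = Pab²/L² = (-11)·4·6²/10² = -396/25 kN·m
  R_B = Pa²(a+3b)/L³ = (-11)·4²·(4+3·6)/10³ = -484/125 kN
  M_B = -Pa²b/L² = -(-11)·4²·6/10² = 264/25 kN·m
Load 2 — uniform load w=12 kN/m over full span:
  R_A = wL/2 = 12·10/2 = 60 kN
  M_A = wL²/12 = 12·10²/12 = 100 kN·m
  R_B = wL/2 = 12·10/2 = 60 kN
  M_B = -wL²/12 = -12·10²/12 = -100 kN·m
Load 3 — applied couple M₀=12 kN·m at a=5/2 m (b=L-a=15/2):
  R_A = 6M₀ab/L³ = 6·12·(5/2)·(15/2)/10³ = 27/20 kN
  M_A = M₀b(2a-b)/L² = 12·(15/2)·(2·(5/2)-(15/2))/10² = -9/4 kN·m
  R_B = -6M₀ab/L³ = -6·12·(5/2)·(15/2)/10³ = -27/20 kN
  M_B = M₀a(2b-a)/L² = 12·(5/2)·(2·(15/2)-(5/2))/10² = 15/4 kN·m
Superposition: R_A = 27111/500 kN, M_A = 8191/100 kN·m, R_B = 27389/500 kN, M_B = -8569/100 kN·m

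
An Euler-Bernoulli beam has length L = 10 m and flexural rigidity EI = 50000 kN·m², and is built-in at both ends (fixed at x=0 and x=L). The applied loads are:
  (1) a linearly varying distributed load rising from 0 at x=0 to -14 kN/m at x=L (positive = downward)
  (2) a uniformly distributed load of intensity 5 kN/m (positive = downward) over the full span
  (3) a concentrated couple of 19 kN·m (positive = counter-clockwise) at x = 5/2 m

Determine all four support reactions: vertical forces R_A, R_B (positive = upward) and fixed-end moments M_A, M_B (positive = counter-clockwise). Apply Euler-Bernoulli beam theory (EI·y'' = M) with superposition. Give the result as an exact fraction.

R_A = 491/80 kN, M_A = -137/16 kN·m, R_B = -2091/80 kN, M_B = 1645/48 kN·m

Load 1 — triangular load w₀=-14 kN/m (0→w₀ over full span):
  R_A = 3w₀L/20 = 3·(-14)·10/20 = -21 kN
  M_A = w₀L²/30 = (-14)·10²/30 = -140/3 kN·m
  R_B = 7w₀L/20 = 7·(-14)·10/20 = -49 kN
  M_B = -w₀L²/20 = -(-14)·10²/20 = 70 kN·m
Load 2 — uniform load w=5 kN/m over full span:
  R_A = wL/2 = 5·10/2 = 25 kN
  M_A = wL²/12 = 5·10²/12 = 125/3 kN·m
  R_B = wL/2 = 5·10/2 = 25 kN
  M_B = -wL²/12 = -5·10²/12 = -125/3 kN·m
Load 3 — applied couple M₀=19 kN·m at a=5/2 m (b=L-a=15/2):
  R_A = 6M₀ab/L³ = 6·19·(5/2)·(15/2)/10³ = 171/80 kN
  M_A = M₀b(2a-b)/L² = 19·(15/2)·(2·(5/2)-(15/2))/10² = -57/16 kN·m
  R_B = -6M₀ab/L³ = -6·19·(5/2)·(15/2)/10³ = -171/80 kN
  M_B = M₀a(2b-a)/L² = 19·(5/2)·(2·(15/2)-(5/2))/10² = 95/16 kN·m
Superposition: R_A = 491/80 kN, M_A = -137/16 kN·m, R_B = -2091/80 kN, M_B = 1645/48 kN·m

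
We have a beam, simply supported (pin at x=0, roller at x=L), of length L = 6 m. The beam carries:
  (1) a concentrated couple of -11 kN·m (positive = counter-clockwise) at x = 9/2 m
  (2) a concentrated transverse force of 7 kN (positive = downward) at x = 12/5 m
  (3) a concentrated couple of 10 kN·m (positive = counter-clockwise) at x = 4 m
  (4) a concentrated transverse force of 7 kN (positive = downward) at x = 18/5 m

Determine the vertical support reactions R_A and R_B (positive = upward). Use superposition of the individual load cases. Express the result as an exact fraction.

Load 1 — applied couple M₀=-11 kN·m at a=9/2 m (b=L-a=3/2):
  R_A = M₀/L = (-11)/6 = -11/6 kN
  R_B = -M₀/L = -(-11)/6 = 11/6 kN
Load 2 — point force P=7 kN at a=12/5 m (b=L-a=18/5):
  R_A = Pb/L = 7·(18/5)/6 = 21/5 kN
  R_B = Pa/L = 7·(12/5)/6 = 14/5 kN
Load 3 — applied couple M₀=10 kN·m at a=4 m (b=L-a=2):
  R_A = M₀/L = 10/6 = 5/3 kN
  R_B = -M₀/L = -10/6 = -5/3 kN
Load 4 — point force P=7 kN at a=18/5 m (b=L-a=12/5):
  R_A = Pb/L = 7·(12/5)/6 = 14/5 kN
  R_B = Pa/L = 7·(18/5)/6 = 21/5 kN
Superposition: R_A = 41/6 kN, R_B = 43/6 kN

R_A = 41/6 kN, R_B = 43/6 kN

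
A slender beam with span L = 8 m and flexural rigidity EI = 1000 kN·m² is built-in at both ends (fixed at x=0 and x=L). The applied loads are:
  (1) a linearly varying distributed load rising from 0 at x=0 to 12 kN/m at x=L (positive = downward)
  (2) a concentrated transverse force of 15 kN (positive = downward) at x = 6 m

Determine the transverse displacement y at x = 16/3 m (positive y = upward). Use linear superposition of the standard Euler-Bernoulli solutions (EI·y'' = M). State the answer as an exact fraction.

y(16/3) = -11342/151875 m

Load 1 — triangular load w₀=12 kN/m (0→w₀ over full span):
  y_1 = -w₀x²(L-x)²(x+2L)/(120LEI) = -12·(16/3)²·(8-(16/3))²·((16/3)+2·8)/(120·8·1000) = -8192/151875 m
Load 2 — point force P=15 kN at a=6 m (b=L-a=2):
  y_2 = -Pb²x²(3aL-(3a+b)x)/(6L³EI)  [x≤a] = -15·2²·(16/3)²·(3·6·8-(3·6+2)·(16/3))/(6·8³·1000) = -14/675 m
Superposition: y = Σ y_i = -11342/151875 m ≈ -0.074680 m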